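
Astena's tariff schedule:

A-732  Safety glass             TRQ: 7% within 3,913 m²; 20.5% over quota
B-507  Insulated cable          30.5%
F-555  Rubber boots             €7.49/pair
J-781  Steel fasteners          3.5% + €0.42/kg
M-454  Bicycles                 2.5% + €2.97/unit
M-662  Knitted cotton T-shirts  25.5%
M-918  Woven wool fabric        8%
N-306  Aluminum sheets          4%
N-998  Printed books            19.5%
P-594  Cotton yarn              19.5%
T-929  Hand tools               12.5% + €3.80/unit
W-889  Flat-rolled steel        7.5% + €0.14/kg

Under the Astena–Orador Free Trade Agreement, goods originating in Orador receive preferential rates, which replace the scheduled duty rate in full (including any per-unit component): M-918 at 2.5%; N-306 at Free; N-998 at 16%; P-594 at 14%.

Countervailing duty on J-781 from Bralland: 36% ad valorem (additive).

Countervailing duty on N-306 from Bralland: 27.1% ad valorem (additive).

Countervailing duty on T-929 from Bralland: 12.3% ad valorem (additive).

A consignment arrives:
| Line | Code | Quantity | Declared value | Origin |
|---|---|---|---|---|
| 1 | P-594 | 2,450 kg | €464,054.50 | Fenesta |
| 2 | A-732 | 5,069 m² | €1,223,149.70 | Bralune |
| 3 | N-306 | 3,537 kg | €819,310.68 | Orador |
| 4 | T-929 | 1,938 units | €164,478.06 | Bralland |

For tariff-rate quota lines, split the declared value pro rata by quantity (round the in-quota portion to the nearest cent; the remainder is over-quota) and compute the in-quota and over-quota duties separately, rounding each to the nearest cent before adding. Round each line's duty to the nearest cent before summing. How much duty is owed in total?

€261,923.34

Line 1 (P-594, Fenesta, 2,450 kg, €464,054.50):
Base rate for P-594 is 19.5%.
P-594 has an FTA preferential rate, but origin Fenesta is not Orador; base rate stands.
Duty = €464,054.50 × 19.5% = €90,490.63.
Line 2 (A-732, Bralune, 5,069 m², €1,223,149.70):
Code A-732 is under a tariff-rate quota (threshold 3,913 m²). In-quota: 3,913 m² at 7%; over-quota: 1,156 m² at 20.5%.
Pro-rata value split: in-quota = €1,223,149.70 × 3,913/5,069 = €944,206.90; over-quota = €1,223,149.70 − €944,206.90 = €278,942.80.
In-quota duty = €944,206.90 × 7% = €66,094.48. Over-quota duty = €278,942.80 × 20.5% = €57,183.27.
Line duty = €66,094.48 + €57,183.27 = €123,277.75.
Line 3 (N-306, Orador, 3,537 kg, €819,310.68):
Base rate for N-306 is 4%.
Origin Orador qualifies under the Astena–Orador agreement and N-306 is covered: preferential rate Free applies instead.
The additional-duty order on N-306 targets Bralland, not Orador; it does not apply.
Duty = €819,310.68 × 0% = €0.00.
Line 4 (T-929, Bralland, 1,938 units, €164,478.06):
Base rate for T-929 is 12.5% + €3.80/unit.
Additional duty on T-929 from Bralland: +12.3%. Applied ad valorem rate: 12.5% + 12.3% = 24.8%.
Duty = €164,478.06 × 24.8% + 1,938 × €3.80 = €48,154.96.
Total = €90,490.63 + €123,277.75 + €0.00 + €48,154.96 = €261,923.34.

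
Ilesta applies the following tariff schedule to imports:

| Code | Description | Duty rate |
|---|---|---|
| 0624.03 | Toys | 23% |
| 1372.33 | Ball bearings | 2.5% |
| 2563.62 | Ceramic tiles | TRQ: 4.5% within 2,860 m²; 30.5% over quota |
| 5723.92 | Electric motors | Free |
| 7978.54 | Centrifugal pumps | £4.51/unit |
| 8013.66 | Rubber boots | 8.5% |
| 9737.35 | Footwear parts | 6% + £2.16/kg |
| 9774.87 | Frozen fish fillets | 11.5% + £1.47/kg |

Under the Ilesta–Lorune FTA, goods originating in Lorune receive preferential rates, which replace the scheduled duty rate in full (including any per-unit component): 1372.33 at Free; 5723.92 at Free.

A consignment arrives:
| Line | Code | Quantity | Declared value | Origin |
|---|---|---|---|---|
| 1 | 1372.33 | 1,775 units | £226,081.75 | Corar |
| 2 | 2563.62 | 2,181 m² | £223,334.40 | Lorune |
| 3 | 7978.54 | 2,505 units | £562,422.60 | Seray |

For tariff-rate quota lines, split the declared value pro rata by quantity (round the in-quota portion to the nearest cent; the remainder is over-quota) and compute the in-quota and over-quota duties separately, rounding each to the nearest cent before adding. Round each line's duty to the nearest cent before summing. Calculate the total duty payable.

£26,999.64

Line 1 (1372.33, Corar, 1,775 units, £226,081.75):
Base rate for 1372.33 is 2.5%.
1372.33 has an FTA preferential rate, but origin Corar is not Lorune; base rate stands.
Duty = £226,081.75 × 2.5% = £5,652.04.
Line 2 (2563.62, Lorune, 2,181 m², £223,334.40):
Code 2563.62 is under a tariff-rate quota (threshold 2,860 m²). Quantity 2,181 m² is within the quota, so the in-quota rate 4.5% applies to the full value.
Duty = £223,334.40 × 4.5% = £10,050.05.
Line 3 (7978.54, Seray, 2,505 units, £562,422.60):
Base rate for 7978.54 is £4.51/unit.
Duty = 2,505 × £4.51 = £11,297.55.
Total = £5,652.04 + £10,050.05 + £11,297.55 = £26,999.64.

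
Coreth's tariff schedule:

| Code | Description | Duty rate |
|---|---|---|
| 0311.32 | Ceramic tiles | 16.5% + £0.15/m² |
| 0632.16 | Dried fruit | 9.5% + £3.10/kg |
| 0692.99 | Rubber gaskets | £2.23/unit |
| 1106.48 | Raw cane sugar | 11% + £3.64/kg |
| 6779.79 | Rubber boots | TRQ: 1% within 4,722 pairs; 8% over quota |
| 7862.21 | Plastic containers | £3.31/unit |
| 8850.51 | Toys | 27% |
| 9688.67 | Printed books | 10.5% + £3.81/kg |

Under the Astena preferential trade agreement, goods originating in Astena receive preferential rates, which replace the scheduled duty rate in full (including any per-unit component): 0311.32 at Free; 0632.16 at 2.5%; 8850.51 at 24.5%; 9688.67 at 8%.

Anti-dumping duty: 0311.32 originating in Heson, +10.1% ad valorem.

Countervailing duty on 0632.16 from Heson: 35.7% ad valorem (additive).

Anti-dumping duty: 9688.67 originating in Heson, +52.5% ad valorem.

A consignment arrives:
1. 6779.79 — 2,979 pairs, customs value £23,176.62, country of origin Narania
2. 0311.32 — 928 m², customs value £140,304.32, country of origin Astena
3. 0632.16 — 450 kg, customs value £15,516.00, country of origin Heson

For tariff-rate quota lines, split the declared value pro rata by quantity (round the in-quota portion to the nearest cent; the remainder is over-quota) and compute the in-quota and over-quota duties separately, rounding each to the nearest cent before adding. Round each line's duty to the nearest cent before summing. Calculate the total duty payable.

Line 1 (6779.79, Narania, 2,979 pairs, £23,176.62):
Code 6779.79 is under a tariff-rate quota (threshold 4,722 pairs). Quantity 2,979 pairs is within the quota, so the in-quota rate 1% applies to the full value.
Duty = £23,176.62 × 1% = £231.77.
Line 2 (0311.32, Astena, 928 m², £140,304.32):
Base rate for 0311.32 is 16.5% + £0.15/m².
Origin Astena qualifies under the Coreth–Astena agreement and 0311.32 is covered: preferential rate Free applies instead.
The additional-duty order on 0311.32 targets Heson, not Astena; it does not apply.
Duty = £140,304.32 × 0% = £0.00.
Line 3 (0632.16, Heson, 450 kg, £15,516.00):
Base rate for 0632.16 is 9.5% + £3.10/kg.
0632.16 has an FTA preferential rate, but origin Heson is not Astena; base rate stands.
Additional duty on 0632.16 from Heson: +35.7%. Applied ad valorem rate: 9.5% + 35.7% = 45.2%.
Duty = £15,516.00 × 45.2% + 450 × £3.10 = £8,408.23.
Total = £231.77 + £0.00 + £8,408.23 = £8,640.00.

£8,640.00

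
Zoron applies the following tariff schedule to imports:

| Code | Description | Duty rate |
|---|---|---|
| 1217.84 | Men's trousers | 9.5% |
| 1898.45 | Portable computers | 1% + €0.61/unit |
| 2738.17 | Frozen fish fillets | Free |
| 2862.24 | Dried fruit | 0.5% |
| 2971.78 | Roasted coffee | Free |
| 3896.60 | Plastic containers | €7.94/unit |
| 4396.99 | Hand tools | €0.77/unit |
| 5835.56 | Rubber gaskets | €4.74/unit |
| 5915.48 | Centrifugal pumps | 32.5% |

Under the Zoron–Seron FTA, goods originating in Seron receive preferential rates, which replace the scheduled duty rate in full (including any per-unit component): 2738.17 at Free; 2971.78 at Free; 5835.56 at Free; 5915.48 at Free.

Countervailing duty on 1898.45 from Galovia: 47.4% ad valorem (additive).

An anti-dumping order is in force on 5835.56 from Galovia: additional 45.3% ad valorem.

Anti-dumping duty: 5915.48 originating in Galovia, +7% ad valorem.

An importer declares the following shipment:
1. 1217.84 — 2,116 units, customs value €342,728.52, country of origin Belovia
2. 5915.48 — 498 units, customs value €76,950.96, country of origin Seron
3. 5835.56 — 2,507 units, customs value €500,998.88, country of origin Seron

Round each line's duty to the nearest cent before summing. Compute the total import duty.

€32,559.21

Line 1 (1217.84, Belovia, 2,116 units, €342,728.52):
Base rate for 1217.84 is 9.5%.
Duty = €342,728.52 × 9.5% = €32,559.21.
Line 2 (5915.48, Seron, 498 units, €76,950.96):
Base rate for 5915.48 is 32.5%.
Origin Seron qualifies under the Zoron–Seron agreement and 5915.48 is covered: preferential rate Free applies instead.
The additional-duty order on 5915.48 targets Galovia, not Seron; it does not apply.
Duty = €76,950.96 × 0% = €0.00.
Line 3 (5835.56, Seron, 2,507 units, €500,998.88):
Base rate for 5835.56 is €4.74/unit.
Origin Seron qualifies under the Zoron–Seron agreement and 5835.56 is covered: preferential rate Free applies instead.
The additional-duty order on 5835.56 targets Galovia, not Seron; it does not apply.
Duty = €500,998.88 × 0% = €0.00.
Total = €32,559.21 + €0.00 + €0.00 = €32,559.21.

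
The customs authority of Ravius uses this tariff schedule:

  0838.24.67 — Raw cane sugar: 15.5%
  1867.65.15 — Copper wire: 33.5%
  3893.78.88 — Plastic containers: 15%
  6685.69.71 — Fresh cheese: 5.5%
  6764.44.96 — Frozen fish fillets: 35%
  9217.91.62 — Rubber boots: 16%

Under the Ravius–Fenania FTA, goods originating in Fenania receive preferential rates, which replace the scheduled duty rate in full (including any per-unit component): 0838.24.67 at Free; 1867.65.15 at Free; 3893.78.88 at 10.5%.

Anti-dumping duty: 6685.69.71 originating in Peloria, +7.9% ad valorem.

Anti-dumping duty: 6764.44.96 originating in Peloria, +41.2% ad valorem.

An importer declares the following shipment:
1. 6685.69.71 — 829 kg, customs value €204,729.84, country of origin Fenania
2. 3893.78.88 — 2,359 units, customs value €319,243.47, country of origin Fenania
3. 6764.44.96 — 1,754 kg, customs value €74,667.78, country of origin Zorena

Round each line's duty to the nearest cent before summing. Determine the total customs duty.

€70,914.42

Line 1 (6685.69.71, Fenania, 829 kg, €204,729.84):
Base rate for 6685.69.71 is 5.5%.
Origin Fenania is the FTA partner but 6685.69.71 is not on the preference list; base rate stands.
The additional-duty order on 6685.69.71 targets Peloria, not Fenania; it does not apply.
Duty = €204,729.84 × 5.5% = €11,260.14.
Line 2 (3893.78.88, Fenania, 2,359 units, €319,243.47):
Base rate for 3893.78.88 is 15%.
Origin Fenania qualifies under the Ravius–Fenania agreement and 3893.78.88 is covered: preferential rate 10.5% applies instead.
Duty = €319,243.47 × 10.5% = €33,520.56.
Line 3 (6764.44.96, Zorena, 1,754 kg, €74,667.78):
Base rate for 6764.44.96 is 35%.
The additional-duty order on 6764.44.96 targets Peloria, not Zorena; it does not apply.
Duty = €74,667.78 × 35% = €26,133.72.
Total = €11,260.14 + €33,520.56 + €26,133.72 = €70,914.42.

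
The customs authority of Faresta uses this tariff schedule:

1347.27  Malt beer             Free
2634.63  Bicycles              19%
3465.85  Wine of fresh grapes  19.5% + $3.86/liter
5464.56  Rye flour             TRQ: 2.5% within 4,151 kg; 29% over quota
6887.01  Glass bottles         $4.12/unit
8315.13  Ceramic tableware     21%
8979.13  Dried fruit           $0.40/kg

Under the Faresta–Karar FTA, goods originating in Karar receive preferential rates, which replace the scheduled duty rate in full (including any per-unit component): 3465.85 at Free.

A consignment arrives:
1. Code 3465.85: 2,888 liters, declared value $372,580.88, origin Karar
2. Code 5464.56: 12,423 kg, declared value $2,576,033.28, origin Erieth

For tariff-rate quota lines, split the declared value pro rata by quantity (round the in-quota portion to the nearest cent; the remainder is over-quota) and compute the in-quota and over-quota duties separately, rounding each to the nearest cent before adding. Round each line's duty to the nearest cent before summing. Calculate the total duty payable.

$518,950.54

Line 1 (3465.85, Karar, 2,888 liters, $372,580.88):
Base rate for 3465.85 is 19.5% + $3.86/liter.
Origin Karar qualifies under the Faresta–Karar agreement and 3465.85 is covered: preferential rate Free applies instead.
Duty = $372,580.88 × 0% = $0.00.
Line 2 (5464.56, Erieth, 12,423 kg, $2,576,033.28):
Code 5464.56 is under a tariff-rate quota (threshold 4,151 kg). In-quota: 4,151 kg at 2.5%; over-quota: 8,272 kg at 29%.
Pro-rata value split: in-quota = $2,576,033.28 × 4,151/12,423 = $860,751.36; over-quota = $2,576,033.28 − $860,751.36 = $1,715,281.92.
In-quota duty = $860,751.36 × 2.5% = $21,518.78. Over-quota duty = $1,715,281.92 × 29% = $497,431.76.
Line duty = $21,518.78 + $497,431.76 = $518,950.54.
Total = $0.00 + $518,950.54 = $518,950.54.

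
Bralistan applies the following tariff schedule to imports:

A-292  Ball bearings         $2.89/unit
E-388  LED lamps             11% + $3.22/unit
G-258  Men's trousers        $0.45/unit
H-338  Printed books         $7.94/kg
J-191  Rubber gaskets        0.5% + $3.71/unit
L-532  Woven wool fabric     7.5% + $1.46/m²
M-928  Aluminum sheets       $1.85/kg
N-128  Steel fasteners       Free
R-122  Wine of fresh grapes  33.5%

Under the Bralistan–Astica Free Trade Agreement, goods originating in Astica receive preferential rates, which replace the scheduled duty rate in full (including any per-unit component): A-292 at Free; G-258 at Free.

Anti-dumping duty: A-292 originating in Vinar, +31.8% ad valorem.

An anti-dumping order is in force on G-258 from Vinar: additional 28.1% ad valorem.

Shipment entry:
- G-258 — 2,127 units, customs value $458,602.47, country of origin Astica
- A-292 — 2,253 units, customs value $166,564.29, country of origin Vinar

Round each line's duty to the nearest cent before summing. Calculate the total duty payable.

Line 1 (G-258, Astica, 2,127 units, $458,602.47):
Base rate for G-258 is $0.45/unit.
Origin Astica qualifies under the Bralistan–Astica agreement and G-258 is covered: preferential rate Free applies instead.
The additional-duty order on G-258 targets Vinar, not Astica; it does not apply.
Duty = $458,602.47 × 0% = $0.00.
Line 2 (A-292, Vinar, 2,253 units, $166,564.29):
Base rate for A-292 is $2.89/unit.
A-292 has an FTA preferential rate, but origin Vinar is not Astica; base rate stands.
Additional duty on A-292 from Vinar: +31.8% ad valorem. Applied ad valorem rate = 31.8%.
Duty = $166,564.29 × 31.8% + 2,253 × $2.89 = $59,478.61.
Total = $0.00 + $59,478.61 = $59,478.61.

$59,478.61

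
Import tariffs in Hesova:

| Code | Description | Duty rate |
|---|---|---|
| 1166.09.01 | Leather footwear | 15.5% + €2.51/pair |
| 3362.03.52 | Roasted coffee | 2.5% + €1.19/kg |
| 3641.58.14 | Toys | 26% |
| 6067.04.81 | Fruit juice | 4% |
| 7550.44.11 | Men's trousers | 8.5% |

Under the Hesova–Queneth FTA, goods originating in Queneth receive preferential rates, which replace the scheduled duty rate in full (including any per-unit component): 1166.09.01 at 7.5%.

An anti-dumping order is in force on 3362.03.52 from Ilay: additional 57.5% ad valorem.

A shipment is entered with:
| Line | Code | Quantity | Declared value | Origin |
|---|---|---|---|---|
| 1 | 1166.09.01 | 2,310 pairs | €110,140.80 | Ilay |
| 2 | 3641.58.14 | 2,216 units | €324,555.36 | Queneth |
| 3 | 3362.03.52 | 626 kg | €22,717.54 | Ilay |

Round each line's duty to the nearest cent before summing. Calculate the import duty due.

Line 1 (1166.09.01, Ilay, 2,310 pairs, €110,140.80):
Base rate for 1166.09.01 is 15.5% + €2.51/pair.
1166.09.01 has an FTA preferential rate, but origin Ilay is not Queneth; base rate stands.
Duty = €110,140.80 × 15.5% + 2,310 × €2.51 = €22,869.92.
Line 2 (3641.58.14, Queneth, 2,216 units, €324,555.36):
Base rate for 3641.58.14 is 26%.
Origin Queneth is the FTA partner but 3641.58.14 is not on the preference list; base rate stands.
Duty = €324,555.36 × 26% = €84,384.39.
Line 3 (3362.03.52, Ilay, 626 kg, €22,717.54):
Base rate for 3362.03.52 is 2.5% + €1.19/kg.
Additional duty on 3362.03.52 from Ilay: +57.5%. Applied ad valorem rate: 2.5% + 57.5% = 60%.
Duty = €22,717.54 × 60% + 626 × €1.19 = €14,375.46.
Total = €22,869.92 + €84,384.39 + €14,375.46 = €121,629.77.

€121,629.77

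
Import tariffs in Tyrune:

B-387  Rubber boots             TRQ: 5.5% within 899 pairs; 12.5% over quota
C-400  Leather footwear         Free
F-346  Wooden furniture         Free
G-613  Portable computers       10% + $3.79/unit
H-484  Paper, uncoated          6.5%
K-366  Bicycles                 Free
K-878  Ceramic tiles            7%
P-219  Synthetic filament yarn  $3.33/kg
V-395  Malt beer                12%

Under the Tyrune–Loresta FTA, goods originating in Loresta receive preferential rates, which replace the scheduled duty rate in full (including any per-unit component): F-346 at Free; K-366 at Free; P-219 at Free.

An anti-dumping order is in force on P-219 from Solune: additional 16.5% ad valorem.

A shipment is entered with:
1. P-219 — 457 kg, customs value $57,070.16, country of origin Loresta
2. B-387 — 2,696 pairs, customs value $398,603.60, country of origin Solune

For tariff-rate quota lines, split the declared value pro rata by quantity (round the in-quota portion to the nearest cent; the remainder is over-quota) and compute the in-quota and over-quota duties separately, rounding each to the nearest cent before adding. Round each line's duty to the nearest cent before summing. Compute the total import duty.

$40,521.25

Line 1 (P-219, Loresta, 457 kg, $57,070.16):
Base rate for P-219 is $3.33/kg.
Origin Loresta qualifies under the Tyrune–Loresta agreement and P-219 is covered: preferential rate Free applies instead.
The additional-duty order on P-219 targets Solune, not Loresta; it does not apply.
Duty = $57,070.16 × 0% = $0.00.
Line 2 (B-387, Solune, 2,696 pairs, $398,603.60):
Code B-387 is under a tariff-rate quota (threshold 899 pairs). In-quota: 899 pairs at 5.5%; over-quota: 1,797 pairs at 12.5%.
Pro-rata value split: in-quota = $398,603.60 × 899/2,696 = $132,917.15; over-quota = $398,603.60 − $132,917.15 = $265,686.45.
In-quota duty = $132,917.15 × 5.5% = $7,310.44. Over-quota duty = $265,686.45 × 12.5% = $33,210.81.
Line duty = $7,310.44 + $33,210.81 = $40,521.25.
Total = $0.00 + $40,521.25 = $40,521.25.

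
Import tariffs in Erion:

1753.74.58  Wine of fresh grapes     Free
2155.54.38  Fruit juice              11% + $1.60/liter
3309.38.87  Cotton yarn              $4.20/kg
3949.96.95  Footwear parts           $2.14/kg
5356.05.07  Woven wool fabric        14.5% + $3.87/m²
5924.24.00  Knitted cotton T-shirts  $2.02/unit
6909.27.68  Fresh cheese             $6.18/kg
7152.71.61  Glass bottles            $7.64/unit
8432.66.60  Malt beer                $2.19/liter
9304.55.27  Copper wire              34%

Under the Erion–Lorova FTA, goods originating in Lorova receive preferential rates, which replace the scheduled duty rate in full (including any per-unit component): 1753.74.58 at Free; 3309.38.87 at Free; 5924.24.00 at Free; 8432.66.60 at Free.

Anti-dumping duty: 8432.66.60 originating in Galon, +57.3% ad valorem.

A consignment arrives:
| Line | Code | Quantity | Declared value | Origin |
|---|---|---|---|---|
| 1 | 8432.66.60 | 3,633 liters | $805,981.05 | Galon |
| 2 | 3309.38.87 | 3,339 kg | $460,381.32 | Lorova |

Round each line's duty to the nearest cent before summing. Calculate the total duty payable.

$469,783.41

Line 1 (8432.66.60, Galon, 3,633 liters, $805,981.05):
Base rate for 8432.66.60 is $2.19/liter.
8432.66.60 has an FTA preferential rate, but origin Galon is not Lorova; base rate stands.
Additional duty on 8432.66.60 from Galon: +57.3% ad valorem. Applied ad valorem rate = 57.3%.
Duty = $805,981.05 × 57.3% + 3,633 × $2.19 = $469,783.41.
Line 2 (3309.38.87, Lorova, 3,339 kg, $460,381.32):
Base rate for 3309.38.87 is $4.20/kg.
Origin Lorova qualifies under the Erion–Lorova agreement and 3309.38.87 is covered: preferential rate Free applies instead.
Duty = $460,381.32 × 0% = $0.00.
Total = $469,783.41 + $0.00 = $469,783.41.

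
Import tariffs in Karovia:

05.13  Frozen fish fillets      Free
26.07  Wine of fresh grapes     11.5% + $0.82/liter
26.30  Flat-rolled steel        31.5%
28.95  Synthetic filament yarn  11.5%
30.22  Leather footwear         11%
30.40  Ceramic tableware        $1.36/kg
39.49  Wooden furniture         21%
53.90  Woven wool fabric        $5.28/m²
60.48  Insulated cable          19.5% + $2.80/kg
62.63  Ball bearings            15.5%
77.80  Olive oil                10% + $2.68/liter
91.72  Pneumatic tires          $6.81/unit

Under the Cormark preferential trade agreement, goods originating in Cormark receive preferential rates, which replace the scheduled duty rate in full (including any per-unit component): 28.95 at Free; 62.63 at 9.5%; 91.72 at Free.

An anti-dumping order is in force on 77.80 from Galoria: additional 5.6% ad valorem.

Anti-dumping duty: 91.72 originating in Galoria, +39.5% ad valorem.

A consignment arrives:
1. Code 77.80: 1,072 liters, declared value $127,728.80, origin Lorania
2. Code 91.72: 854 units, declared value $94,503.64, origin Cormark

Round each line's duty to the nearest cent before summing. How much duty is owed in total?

$15,645.84

Line 1 (77.80, Lorania, 1,072 liters, $127,728.80):
Base rate for 77.80 is 10% + $2.68/liter.
The additional-duty order on 77.80 targets Galoria, not Lorania; it does not apply.
Duty = $127,728.80 × 10% + 1,072 × $2.68 = $15,645.84.
Line 2 (91.72, Cormark, 854 units, $94,503.64):
Base rate for 91.72 is $6.81/unit.
Origin Cormark qualifies under the Karovia–Cormark agreement and 91.72 is covered: preferential rate Free applies instead.
The additional-duty order on 91.72 targets Galoria, not Cormark; it does not apply.
Duty = $94,503.64 × 0% = $0.00.
Total = $15,645.84 + $0.00 = $15,645.84.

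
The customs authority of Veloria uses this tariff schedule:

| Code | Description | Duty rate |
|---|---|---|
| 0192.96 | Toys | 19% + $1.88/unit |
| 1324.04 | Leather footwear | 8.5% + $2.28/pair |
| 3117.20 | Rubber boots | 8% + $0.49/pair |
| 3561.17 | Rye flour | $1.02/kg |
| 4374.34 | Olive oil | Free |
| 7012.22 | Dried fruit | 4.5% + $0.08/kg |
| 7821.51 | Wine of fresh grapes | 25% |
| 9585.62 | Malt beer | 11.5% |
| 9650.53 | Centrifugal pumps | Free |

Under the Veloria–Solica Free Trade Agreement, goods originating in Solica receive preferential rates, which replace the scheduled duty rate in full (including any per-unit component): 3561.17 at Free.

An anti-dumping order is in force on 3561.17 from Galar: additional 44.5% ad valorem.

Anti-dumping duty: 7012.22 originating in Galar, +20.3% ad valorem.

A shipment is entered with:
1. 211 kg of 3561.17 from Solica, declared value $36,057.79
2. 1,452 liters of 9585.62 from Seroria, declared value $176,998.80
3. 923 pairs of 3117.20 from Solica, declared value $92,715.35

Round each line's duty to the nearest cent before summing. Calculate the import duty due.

$28,224.36

Line 1 (3561.17, Solica, 211 kg, $36,057.79):
Base rate for 3561.17 is $1.02/kg.
Origin Solica qualifies under the Veloria–Solica agreement and 3561.17 is covered: preferential rate Free applies instead.
The additional-duty order on 3561.17 targets Galar, not Solica; it does not apply.
Duty = $36,057.79 × 0% = $0.00.
Line 2 (9585.62, Seroria, 1,452 liters, $176,998.80):
Base rate for 9585.62 is 11.5%.
Duty = $176,998.80 × 11.5% = $20,354.86.
Line 3 (3117.20, Solica, 923 pairs, $92,715.35):
Base rate for 3117.20 is 8% + $0.49/pair.
Origin Solica is the FTA partner but 3117.20 is not on the preference list; base rate stands.
Duty = $92,715.35 × 8% + 923 × $0.49 = $7,869.50.
Total = $0.00 + $20,354.86 + $7,869.50 = $28,224.36.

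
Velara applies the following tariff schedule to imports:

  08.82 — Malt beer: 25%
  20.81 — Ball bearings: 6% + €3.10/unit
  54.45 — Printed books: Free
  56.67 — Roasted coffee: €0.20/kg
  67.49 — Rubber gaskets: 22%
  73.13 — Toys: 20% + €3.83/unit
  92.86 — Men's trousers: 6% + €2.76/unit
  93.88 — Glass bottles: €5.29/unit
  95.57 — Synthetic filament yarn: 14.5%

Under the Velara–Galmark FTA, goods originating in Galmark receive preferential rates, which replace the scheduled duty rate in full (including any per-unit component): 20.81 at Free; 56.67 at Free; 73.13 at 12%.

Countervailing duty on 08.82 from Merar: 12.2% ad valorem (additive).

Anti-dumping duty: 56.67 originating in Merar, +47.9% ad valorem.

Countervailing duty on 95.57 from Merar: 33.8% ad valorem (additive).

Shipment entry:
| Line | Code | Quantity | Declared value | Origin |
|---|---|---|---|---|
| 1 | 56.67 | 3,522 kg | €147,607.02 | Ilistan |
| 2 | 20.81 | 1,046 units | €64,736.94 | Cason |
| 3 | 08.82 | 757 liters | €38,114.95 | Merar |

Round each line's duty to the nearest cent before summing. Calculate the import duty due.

€22,009.98

Line 1 (56.67, Ilistan, 3,522 kg, €147,607.02):
Base rate for 56.67 is €0.20/kg.
56.67 has an FTA preferential rate, but origin Ilistan is not Galmark; base rate stands.
The additional-duty order on 56.67 targets Merar, not Ilistan; it does not apply.
Duty = 3,522 × €0.20 = €704.40.
Line 2 (20.81, Cason, 1,046 units, €64,736.94):
Base rate for 20.81 is 6% + €3.10/unit.
20.81 has an FTA preferential rate, but origin Cason is not Galmark; base rate stands.
Duty = €64,736.94 × 6% + 1,046 × €3.10 = €7,126.82.
Line 3 (08.82, Merar, 757 liters, €38,114.95):
Base rate for 08.82 is 25%.
Additional duty on 08.82 from Merar: +12.2%. Applied ad valorem rate: 25% + 12.2% = 37.2%.
Duty = €38,114.95 × 37.2% = €14,178.76.
Total = €704.40 + €7,126.82 + €14,178.76 = €22,009.98.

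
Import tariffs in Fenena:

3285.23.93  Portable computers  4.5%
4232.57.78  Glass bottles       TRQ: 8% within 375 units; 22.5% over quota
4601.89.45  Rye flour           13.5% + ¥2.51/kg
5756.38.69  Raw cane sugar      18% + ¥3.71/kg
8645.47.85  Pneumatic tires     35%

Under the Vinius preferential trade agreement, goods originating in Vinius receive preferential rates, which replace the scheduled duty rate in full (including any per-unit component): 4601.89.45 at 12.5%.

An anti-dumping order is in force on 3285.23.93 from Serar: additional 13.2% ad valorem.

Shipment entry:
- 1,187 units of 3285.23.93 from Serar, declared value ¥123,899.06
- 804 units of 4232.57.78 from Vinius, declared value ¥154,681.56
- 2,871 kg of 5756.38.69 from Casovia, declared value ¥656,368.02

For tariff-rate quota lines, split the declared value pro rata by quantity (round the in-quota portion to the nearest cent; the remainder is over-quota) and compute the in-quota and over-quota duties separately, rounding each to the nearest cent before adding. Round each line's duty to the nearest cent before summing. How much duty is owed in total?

Line 1 (3285.23.93, Serar, 1,187 units, ¥123,899.06):
Base rate for 3285.23.93 is 4.5%.
Additional duty on 3285.23.93 from Serar: +13.2%. Applied ad valorem rate: 4.5% + 13.2% = 17.7%.
Duty = ¥123,899.06 × 17.7% = ¥21,930.13.
Line 2 (4232.57.78, Vinius, 804 units, ¥154,681.56):
Code 4232.57.78 is under a tariff-rate quota (threshold 375 units). In-quota: 375 units at 8%; over-quota: 429 units at 22.5%.
Pro-rata value split: in-quota = ¥154,681.56 × 375/804 = ¥72,146.25; over-quota = ¥154,681.56 − ¥72,146.25 = ¥82,535.31.
In-quota duty = ¥72,146.25 × 8% = ¥5,771.70. Over-quota duty = ¥82,535.31 × 22.5% = ¥18,570.44.
Line duty = ¥5,771.70 + ¥18,570.44 = ¥24,342.14.
Line 3 (5756.38.69, Casovia, 2,871 kg, ¥656,368.02):
Base rate for 5756.38.69 is 18% + ¥3.71/kg.
Duty = ¥656,368.02 × 18% + 2,871 × ¥3.71 = ¥128,797.65.
Total = ¥21,930.13 + ¥24,342.14 + ¥128,797.65 = ¥175,069.92.

¥175,069.92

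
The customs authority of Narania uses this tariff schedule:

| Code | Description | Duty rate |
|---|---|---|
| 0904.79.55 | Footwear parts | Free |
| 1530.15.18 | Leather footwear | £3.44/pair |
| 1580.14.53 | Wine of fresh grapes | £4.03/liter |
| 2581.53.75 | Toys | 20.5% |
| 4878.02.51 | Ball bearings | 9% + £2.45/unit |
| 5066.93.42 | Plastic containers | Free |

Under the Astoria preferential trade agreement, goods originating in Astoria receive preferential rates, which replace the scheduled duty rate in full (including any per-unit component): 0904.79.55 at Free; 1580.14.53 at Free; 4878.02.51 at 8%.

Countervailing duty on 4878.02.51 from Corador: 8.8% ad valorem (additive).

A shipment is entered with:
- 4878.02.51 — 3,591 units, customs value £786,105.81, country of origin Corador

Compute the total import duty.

Line 1 (4878.02.51, Corador, 3,591 units, £786,105.81):
Base rate for 4878.02.51 is 9% + £2.45/unit.
4878.02.51 has an FTA preferential rate, but origin Corador is not Astoria; base rate stands.
Additional duty on 4878.02.51 from Corador: +8.8%. Applied ad valorem rate: 9% + 8.8% = 17.8%.
Duty = £786,105.81 × 17.8% + 3,591 × £2.45 = £148,724.78.

£148,724.78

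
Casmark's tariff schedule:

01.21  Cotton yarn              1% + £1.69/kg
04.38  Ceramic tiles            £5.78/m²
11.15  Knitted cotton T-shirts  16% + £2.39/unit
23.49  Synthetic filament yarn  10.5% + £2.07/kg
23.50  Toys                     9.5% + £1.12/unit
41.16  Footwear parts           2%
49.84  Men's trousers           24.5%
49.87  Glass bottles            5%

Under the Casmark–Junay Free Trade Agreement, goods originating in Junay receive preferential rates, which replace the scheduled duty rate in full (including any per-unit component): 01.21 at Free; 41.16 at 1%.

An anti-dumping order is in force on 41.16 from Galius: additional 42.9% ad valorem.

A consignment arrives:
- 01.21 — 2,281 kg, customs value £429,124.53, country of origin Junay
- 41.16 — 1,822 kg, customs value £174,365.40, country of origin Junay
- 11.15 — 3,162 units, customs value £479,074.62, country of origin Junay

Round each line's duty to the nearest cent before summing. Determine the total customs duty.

Line 1 (01.21, Junay, 2,281 kg, £429,124.53):
Base rate for 01.21 is 1% + £1.69/kg.
Origin Junay qualifies under the Casmark–Junay agreement and 01.21 is covered: preferential rate Free applies instead.
Duty = £429,124.53 × 0% = £0.00.
Line 2 (41.16, Junay, 1,822 kg, £174,365.40):
Base rate for 41.16 is 2%.
Origin Junay qualifies under the Casmark–Junay agreement and 41.16 is covered: preferential rate 1% applies instead.
The additional-duty order on 41.16 targets Galius, not Junay; it does not apply.
Duty = £174,365.40 × 1% = £1,743.65.
Line 3 (11.15, Junay, 3,162 units, £479,074.62):
Base rate for 11.15 is 16% + £2.39/unit.
Origin Junay is the FTA partner but 11.15 is not on the preference list; base rate stands.
Duty = £479,074.62 × 16% + 3,162 × £2.39 = £84,209.12.
Total = £0.00 + £1,743.65 + £84,209.12 = £85,952.77.

£85,952.77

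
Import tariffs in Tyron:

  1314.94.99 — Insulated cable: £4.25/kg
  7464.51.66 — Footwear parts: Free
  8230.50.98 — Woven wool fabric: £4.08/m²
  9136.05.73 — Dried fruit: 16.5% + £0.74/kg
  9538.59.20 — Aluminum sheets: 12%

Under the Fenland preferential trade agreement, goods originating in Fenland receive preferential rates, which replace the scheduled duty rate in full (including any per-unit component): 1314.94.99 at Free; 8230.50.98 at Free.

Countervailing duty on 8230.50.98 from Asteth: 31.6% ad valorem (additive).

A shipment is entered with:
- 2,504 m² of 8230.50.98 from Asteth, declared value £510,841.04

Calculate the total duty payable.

£171,642.09

Line 1 (8230.50.98, Asteth, 2,504 m², £510,841.04):
Base rate for 8230.50.98 is £4.08/m².
8230.50.98 has an FTA preferential rate, but origin Asteth is not Fenland; base rate stands.
Additional duty on 8230.50.98 from Asteth: +31.6% ad valorem. Applied ad valorem rate = 31.6%.
Duty = £510,841.04 × 31.6% + 2,504 × £4.08 = £171,642.09.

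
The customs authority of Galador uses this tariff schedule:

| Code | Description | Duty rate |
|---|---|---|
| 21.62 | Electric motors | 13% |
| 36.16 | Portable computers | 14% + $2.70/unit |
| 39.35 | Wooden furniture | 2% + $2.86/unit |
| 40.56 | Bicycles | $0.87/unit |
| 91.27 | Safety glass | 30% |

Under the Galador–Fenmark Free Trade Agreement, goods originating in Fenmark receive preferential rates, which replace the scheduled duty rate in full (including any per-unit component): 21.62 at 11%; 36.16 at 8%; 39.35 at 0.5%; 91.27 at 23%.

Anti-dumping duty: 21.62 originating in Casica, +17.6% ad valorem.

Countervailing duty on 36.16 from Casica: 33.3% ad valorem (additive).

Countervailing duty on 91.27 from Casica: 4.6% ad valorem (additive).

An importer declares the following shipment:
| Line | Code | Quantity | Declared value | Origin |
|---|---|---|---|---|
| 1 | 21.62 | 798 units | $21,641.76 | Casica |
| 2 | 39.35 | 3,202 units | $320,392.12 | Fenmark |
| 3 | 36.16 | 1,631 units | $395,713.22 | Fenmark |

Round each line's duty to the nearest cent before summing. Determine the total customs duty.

$39,881.40

Line 1 (21.62, Casica, 798 units, $21,641.76):
Base rate for 21.62 is 13%.
21.62 has an FTA preferential rate, but origin Casica is not Fenmark; base rate stands.
Additional duty on 21.62 from Casica: +17.6%. Applied ad valorem rate: 13% + 17.6% = 30.6%.
Duty = $21,641.76 × 30.6% = $6,622.38.
Line 2 (39.35, Fenmark, 3,202 units, $320,392.12):
Base rate for 39.35 is 2% + $2.86/unit.
Origin Fenmark qualifies under the Galador–Fenmark agreement and 39.35 is covered: preferential rate 0.5% applies instead.
Duty = $320,392.12 × 0.5% = $1,601.96.
Line 3 (36.16, Fenmark, 1,631 units, $395,713.22):
Base rate for 36.16 is 14% + $2.70/unit.
Origin Fenmark qualifies under the Galador–Fenmark agreement and 36.16 is covered: preferential rate 8% applies instead.
The additional-duty order on 36.16 targets Casica, not Fenmark; it does not apply.
Duty = $395,713.22 × 8% = $31,657.06.
Total = $6,622.38 + $1,601.96 + $31,657.06 = $39,881.40.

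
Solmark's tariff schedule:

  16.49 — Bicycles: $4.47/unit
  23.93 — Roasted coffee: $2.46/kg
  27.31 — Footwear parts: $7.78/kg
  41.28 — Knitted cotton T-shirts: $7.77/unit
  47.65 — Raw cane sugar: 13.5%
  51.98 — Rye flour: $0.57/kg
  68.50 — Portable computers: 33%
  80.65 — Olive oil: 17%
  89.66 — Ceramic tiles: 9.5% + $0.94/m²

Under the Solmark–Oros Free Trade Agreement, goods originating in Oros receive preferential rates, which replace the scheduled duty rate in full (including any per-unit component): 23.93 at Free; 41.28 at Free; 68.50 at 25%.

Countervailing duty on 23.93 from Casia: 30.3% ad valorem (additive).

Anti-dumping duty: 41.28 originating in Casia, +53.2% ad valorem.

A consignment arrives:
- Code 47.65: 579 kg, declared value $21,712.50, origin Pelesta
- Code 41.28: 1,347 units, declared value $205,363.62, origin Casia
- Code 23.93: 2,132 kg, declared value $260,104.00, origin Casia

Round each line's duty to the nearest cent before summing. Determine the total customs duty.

$206,707.06

Line 1 (47.65, Pelesta, 579 kg, $21,712.50):
Base rate for 47.65 is 13.5%.
Duty = $21,712.50 × 13.5% = $2,931.19.
Line 2 (41.28, Casia, 1,347 units, $205,363.62):
Base rate for 41.28 is $7.77/unit.
41.28 has an FTA preferential rate, but origin Casia is not Oros; base rate stands.
Additional duty on 41.28 from Casia: +53.2% ad valorem. Applied ad valorem rate = 53.2%.
Duty = $205,363.62 × 53.2% + 1,347 × $7.77 = $119,719.64.
Line 3 (23.93, Casia, 2,132 kg, $260,104.00):
Base rate for 23.93 is $2.46/kg.
23.93 has an FTA preferential rate, but origin Casia is not Oros; base rate stands.
Additional duty on 23.93 from Casia: +30.3% ad valorem. Applied ad valorem rate = 30.3%.
Duty = $260,104.00 × 30.3% + 2,132 × $2.46 = $84,056.23.
Total = $2,931.19 + $119,719.64 + $84,056.23 = $206,707.06.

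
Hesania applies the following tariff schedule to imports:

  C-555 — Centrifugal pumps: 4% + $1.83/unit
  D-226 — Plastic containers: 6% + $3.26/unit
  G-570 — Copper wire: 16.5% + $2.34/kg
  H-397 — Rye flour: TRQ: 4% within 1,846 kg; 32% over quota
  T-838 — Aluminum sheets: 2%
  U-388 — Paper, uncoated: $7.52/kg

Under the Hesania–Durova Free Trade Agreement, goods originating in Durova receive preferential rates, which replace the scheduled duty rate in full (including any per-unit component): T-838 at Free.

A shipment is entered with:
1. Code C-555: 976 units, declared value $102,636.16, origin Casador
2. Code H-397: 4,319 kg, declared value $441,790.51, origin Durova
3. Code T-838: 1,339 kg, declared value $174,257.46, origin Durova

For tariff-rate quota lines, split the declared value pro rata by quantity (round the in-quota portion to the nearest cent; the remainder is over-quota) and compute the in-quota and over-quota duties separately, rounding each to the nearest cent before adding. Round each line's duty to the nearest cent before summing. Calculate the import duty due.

Line 1 (C-555, Casador, 976 units, $102,636.16):
Base rate for C-555 is 4% + $1.83/unit.
Duty = $102,636.16 × 4% + 976 × $1.83 = $5,891.53.
Line 2 (H-397, Durova, 4,319 kg, $441,790.51):
Code H-397 is under a tariff-rate quota (threshold 1,846 kg). In-quota: 1,846 kg at 4%; over-quota: 2,473 kg at 32%.
Pro-rata value split: in-quota = $441,790.51 × 1,846/4,319 = $188,827.34; over-quota = $441,790.51 − $188,827.34 = $252,963.17.
In-quota duty = $188,827.34 × 4% = $7,553.09. Over-quota duty = $252,963.17 × 32% = $80,948.21.
Line duty = $7,553.09 + $80,948.21 = $88,501.30.
Line 3 (T-838, Durova, 1,339 kg, $174,257.46):
Base rate for T-838 is 2%.
Origin Durova qualifies under the Hesania–Durova agreement and T-838 is covered: preferential rate Free applies instead.
Duty = $174,257.46 × 0% = $0.00.
Total = $5,891.53 + $88,501.30 + $0.00 = $94,392.83.

$94,392.83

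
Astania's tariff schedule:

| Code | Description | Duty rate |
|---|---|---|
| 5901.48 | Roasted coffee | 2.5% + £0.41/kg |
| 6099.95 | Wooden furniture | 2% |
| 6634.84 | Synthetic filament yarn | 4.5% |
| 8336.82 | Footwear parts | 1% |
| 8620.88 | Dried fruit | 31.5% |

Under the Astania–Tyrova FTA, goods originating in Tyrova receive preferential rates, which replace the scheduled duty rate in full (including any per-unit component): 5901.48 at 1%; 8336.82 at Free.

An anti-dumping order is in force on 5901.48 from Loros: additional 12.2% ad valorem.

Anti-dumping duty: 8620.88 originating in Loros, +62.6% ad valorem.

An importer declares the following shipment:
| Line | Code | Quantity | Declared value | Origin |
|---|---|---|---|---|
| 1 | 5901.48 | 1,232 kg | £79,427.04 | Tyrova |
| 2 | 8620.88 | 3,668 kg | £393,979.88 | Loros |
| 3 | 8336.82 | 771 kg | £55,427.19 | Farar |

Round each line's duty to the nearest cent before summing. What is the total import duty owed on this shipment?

Line 1 (5901.48, Tyrova, 1,232 kg, £79,427.04):
Base rate for 5901.48 is 2.5% + £0.41/kg.
Origin Tyrova qualifies under the Astania–Tyrova agreement and 5901.48 is covered: preferential rate 1% applies instead.
The additional-duty order on 5901.48 targets Loros, not Tyrova; it does not apply.
Duty = £79,427.04 × 1% = £794.27.
Line 2 (8620.88, Loros, 3,668 kg, £393,979.88):
Base rate for 8620.88 is 31.5%.
Additional duty on 8620.88 from Loros: +62.6%. Applied ad valorem rate: 31.5% + 62.6% = 94.1%.
Duty = £393,979.88 × 94.1% = £370,735.07.
Line 3 (8336.82, Farar, 771 kg, £55,427.19):
Base rate for 8336.82 is 1%.
8336.82 has an FTA preferential rate, but origin Farar is not Tyrova; base rate stands.
Duty = £55,427.19 × 1% = £554.27.
Total = £794.27 + £370,735.07 + £554.27 = £372,083.61.

£372,083.61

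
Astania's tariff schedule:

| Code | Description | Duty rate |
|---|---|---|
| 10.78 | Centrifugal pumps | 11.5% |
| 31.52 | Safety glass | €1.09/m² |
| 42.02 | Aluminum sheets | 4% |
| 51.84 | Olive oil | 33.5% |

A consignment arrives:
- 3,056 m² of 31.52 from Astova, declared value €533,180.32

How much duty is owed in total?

€3,331.04

Line 1 (31.52, Astova, 3,056 m², €533,180.32):
Base rate for 31.52 is €1.09/m².
Duty = 3,056 × €1.09 = €3,331.04.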